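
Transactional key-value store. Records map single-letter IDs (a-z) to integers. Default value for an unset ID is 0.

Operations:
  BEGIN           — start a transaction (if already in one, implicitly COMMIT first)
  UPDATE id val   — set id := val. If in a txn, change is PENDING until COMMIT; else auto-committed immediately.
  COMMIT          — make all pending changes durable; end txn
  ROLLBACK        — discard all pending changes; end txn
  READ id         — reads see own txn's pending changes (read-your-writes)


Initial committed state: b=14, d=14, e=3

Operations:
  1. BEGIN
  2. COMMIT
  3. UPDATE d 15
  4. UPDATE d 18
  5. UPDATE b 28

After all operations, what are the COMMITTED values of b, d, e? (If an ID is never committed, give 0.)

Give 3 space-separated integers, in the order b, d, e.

Initial committed: {b=14, d=14, e=3}
Op 1: BEGIN: in_txn=True, pending={}
Op 2: COMMIT: merged [] into committed; committed now {b=14, d=14, e=3}
Op 3: UPDATE d=15 (auto-commit; committed d=15)
Op 4: UPDATE d=18 (auto-commit; committed d=18)
Op 5: UPDATE b=28 (auto-commit; committed b=28)
Final committed: {b=28, d=18, e=3}

Answer: 28 18 3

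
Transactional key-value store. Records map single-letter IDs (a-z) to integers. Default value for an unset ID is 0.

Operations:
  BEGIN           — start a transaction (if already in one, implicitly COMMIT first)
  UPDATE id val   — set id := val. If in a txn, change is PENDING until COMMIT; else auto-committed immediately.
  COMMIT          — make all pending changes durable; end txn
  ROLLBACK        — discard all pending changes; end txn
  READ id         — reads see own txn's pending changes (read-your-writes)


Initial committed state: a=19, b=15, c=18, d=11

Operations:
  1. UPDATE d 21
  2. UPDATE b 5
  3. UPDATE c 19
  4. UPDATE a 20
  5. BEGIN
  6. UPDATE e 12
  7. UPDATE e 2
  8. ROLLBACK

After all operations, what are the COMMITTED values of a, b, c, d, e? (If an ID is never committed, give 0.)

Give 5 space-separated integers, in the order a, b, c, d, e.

Initial committed: {a=19, b=15, c=18, d=11}
Op 1: UPDATE d=21 (auto-commit; committed d=21)
Op 2: UPDATE b=5 (auto-commit; committed b=5)
Op 3: UPDATE c=19 (auto-commit; committed c=19)
Op 4: UPDATE a=20 (auto-commit; committed a=20)
Op 5: BEGIN: in_txn=True, pending={}
Op 6: UPDATE e=12 (pending; pending now {e=12})
Op 7: UPDATE e=2 (pending; pending now {e=2})
Op 8: ROLLBACK: discarded pending ['e']; in_txn=False
Final committed: {a=20, b=5, c=19, d=21}

Answer: 20 5 19 21 0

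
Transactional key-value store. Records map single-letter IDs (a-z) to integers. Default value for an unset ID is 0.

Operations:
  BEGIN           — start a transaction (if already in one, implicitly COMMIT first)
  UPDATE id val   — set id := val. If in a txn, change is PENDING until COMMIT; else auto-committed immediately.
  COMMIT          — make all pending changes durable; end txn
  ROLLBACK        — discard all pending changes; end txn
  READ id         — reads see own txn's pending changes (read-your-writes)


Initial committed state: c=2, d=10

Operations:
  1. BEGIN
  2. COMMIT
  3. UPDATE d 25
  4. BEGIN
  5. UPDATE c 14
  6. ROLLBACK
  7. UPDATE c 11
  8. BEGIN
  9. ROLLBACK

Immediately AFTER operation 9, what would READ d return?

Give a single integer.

Initial committed: {c=2, d=10}
Op 1: BEGIN: in_txn=True, pending={}
Op 2: COMMIT: merged [] into committed; committed now {c=2, d=10}
Op 3: UPDATE d=25 (auto-commit; committed d=25)
Op 4: BEGIN: in_txn=True, pending={}
Op 5: UPDATE c=14 (pending; pending now {c=14})
Op 6: ROLLBACK: discarded pending ['c']; in_txn=False
Op 7: UPDATE c=11 (auto-commit; committed c=11)
Op 8: BEGIN: in_txn=True, pending={}
Op 9: ROLLBACK: discarded pending []; in_txn=False
After op 9: visible(d) = 25 (pending={}, committed={c=11, d=25})

Answer: 25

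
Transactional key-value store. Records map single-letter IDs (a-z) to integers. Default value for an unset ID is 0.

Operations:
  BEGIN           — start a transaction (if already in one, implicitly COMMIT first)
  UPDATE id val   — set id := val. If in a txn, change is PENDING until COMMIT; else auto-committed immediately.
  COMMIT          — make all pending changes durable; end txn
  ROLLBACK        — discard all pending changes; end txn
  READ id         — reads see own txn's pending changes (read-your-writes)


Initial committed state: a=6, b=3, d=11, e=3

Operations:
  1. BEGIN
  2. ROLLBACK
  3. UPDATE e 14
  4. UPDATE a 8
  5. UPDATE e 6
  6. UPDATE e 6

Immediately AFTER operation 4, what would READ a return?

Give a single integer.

Initial committed: {a=6, b=3, d=11, e=3}
Op 1: BEGIN: in_txn=True, pending={}
Op 2: ROLLBACK: discarded pending []; in_txn=False
Op 3: UPDATE e=14 (auto-commit; committed e=14)
Op 4: UPDATE a=8 (auto-commit; committed a=8)
After op 4: visible(a) = 8 (pending={}, committed={a=8, b=3, d=11, e=14})

Answer: 8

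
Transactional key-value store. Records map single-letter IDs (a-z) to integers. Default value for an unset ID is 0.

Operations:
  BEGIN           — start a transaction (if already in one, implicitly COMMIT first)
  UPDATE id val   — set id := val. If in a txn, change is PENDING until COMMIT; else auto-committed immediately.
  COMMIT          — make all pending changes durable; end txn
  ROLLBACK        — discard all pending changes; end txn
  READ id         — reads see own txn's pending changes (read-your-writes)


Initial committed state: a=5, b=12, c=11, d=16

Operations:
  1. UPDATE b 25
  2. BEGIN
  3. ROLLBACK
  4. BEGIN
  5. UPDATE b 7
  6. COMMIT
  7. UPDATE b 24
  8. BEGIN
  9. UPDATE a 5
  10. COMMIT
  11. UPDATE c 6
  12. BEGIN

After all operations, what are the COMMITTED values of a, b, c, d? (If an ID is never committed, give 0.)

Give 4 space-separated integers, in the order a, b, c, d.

Initial committed: {a=5, b=12, c=11, d=16}
Op 1: UPDATE b=25 (auto-commit; committed b=25)
Op 2: BEGIN: in_txn=True, pending={}
Op 3: ROLLBACK: discarded pending []; in_txn=False
Op 4: BEGIN: in_txn=True, pending={}
Op 5: UPDATE b=7 (pending; pending now {b=7})
Op 6: COMMIT: merged ['b'] into committed; committed now {a=5, b=7, c=11, d=16}
Op 7: UPDATE b=24 (auto-commit; committed b=24)
Op 8: BEGIN: in_txn=True, pending={}
Op 9: UPDATE a=5 (pending; pending now {a=5})
Op 10: COMMIT: merged ['a'] into committed; committed now {a=5, b=24, c=11, d=16}
Op 11: UPDATE c=6 (auto-commit; committed c=6)
Op 12: BEGIN: in_txn=True, pending={}
Final committed: {a=5, b=24, c=6, d=16}

Answer: 5 24 6 16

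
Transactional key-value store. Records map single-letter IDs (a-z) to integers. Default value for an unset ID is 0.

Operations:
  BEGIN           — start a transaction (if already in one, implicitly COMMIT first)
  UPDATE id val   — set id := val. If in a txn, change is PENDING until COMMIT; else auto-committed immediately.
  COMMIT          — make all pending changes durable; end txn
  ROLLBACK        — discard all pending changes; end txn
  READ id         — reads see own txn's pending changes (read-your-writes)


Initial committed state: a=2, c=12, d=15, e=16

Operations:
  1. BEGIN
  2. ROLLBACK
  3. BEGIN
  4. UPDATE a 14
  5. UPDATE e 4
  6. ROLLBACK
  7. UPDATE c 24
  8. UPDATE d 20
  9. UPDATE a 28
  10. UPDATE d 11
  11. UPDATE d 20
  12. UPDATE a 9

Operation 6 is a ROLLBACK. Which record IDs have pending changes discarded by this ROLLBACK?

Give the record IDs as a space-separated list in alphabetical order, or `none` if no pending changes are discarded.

Initial committed: {a=2, c=12, d=15, e=16}
Op 1: BEGIN: in_txn=True, pending={}
Op 2: ROLLBACK: discarded pending []; in_txn=False
Op 3: BEGIN: in_txn=True, pending={}
Op 4: UPDATE a=14 (pending; pending now {a=14})
Op 5: UPDATE e=4 (pending; pending now {a=14, e=4})
Op 6: ROLLBACK: discarded pending ['a', 'e']; in_txn=False
Op 7: UPDATE c=24 (auto-commit; committed c=24)
Op 8: UPDATE d=20 (auto-commit; committed d=20)
Op 9: UPDATE a=28 (auto-commit; committed a=28)
Op 10: UPDATE d=11 (auto-commit; committed d=11)
Op 11: UPDATE d=20 (auto-commit; committed d=20)
Op 12: UPDATE a=9 (auto-commit; committed a=9)
ROLLBACK at op 6 discards: ['a', 'e']

Answer: a e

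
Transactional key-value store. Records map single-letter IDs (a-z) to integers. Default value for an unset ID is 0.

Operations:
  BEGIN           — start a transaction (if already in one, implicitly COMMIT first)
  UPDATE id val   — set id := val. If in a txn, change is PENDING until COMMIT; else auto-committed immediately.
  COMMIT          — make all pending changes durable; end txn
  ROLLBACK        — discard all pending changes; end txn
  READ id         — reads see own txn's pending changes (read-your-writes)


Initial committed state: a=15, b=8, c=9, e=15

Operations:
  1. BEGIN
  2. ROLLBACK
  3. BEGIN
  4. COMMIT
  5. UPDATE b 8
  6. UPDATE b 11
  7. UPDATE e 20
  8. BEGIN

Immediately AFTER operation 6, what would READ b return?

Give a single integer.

Initial committed: {a=15, b=8, c=9, e=15}
Op 1: BEGIN: in_txn=True, pending={}
Op 2: ROLLBACK: discarded pending []; in_txn=False
Op 3: BEGIN: in_txn=True, pending={}
Op 4: COMMIT: merged [] into committed; committed now {a=15, b=8, c=9, e=15}
Op 5: UPDATE b=8 (auto-commit; committed b=8)
Op 6: UPDATE b=11 (auto-commit; committed b=11)
After op 6: visible(b) = 11 (pending={}, committed={a=15, b=11, c=9, e=15})

Answer: 11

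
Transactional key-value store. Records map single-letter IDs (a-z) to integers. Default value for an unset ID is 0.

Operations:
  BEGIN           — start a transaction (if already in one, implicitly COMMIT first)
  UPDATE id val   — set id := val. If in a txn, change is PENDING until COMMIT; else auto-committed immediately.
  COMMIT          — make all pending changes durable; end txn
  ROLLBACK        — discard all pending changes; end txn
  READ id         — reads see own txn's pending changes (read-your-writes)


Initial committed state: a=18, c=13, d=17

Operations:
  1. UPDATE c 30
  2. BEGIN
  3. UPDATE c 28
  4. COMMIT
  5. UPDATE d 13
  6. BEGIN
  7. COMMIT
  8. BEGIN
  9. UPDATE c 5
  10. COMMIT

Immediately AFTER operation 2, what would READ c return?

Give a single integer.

Answer: 30

Derivation:
Initial committed: {a=18, c=13, d=17}
Op 1: UPDATE c=30 (auto-commit; committed c=30)
Op 2: BEGIN: in_txn=True, pending={}
After op 2: visible(c) = 30 (pending={}, committed={a=18, c=30, d=17})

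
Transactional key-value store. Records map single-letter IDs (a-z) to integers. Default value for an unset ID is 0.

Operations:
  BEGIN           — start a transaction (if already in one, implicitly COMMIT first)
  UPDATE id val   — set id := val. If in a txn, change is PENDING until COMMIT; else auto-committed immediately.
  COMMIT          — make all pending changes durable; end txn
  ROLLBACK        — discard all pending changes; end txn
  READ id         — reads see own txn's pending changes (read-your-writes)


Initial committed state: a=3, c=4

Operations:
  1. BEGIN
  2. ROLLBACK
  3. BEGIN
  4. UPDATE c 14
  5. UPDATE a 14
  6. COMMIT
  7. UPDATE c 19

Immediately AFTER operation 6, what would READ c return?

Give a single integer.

Initial committed: {a=3, c=4}
Op 1: BEGIN: in_txn=True, pending={}
Op 2: ROLLBACK: discarded pending []; in_txn=False
Op 3: BEGIN: in_txn=True, pending={}
Op 4: UPDATE c=14 (pending; pending now {c=14})
Op 5: UPDATE a=14 (pending; pending now {a=14, c=14})
Op 6: COMMIT: merged ['a', 'c'] into committed; committed now {a=14, c=14}
After op 6: visible(c) = 14 (pending={}, committed={a=14, c=14})

Answer: 14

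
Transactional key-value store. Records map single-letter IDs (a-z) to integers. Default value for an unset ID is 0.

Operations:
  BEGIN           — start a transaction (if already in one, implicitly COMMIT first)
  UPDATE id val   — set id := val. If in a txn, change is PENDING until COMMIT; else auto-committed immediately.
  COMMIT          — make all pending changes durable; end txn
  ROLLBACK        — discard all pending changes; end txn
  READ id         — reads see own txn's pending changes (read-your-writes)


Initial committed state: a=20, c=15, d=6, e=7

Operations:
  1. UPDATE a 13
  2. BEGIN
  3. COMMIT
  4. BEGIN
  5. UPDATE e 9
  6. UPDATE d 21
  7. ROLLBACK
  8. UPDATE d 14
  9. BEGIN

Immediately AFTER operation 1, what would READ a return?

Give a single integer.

Answer: 13

Derivation:
Initial committed: {a=20, c=15, d=6, e=7}
Op 1: UPDATE a=13 (auto-commit; committed a=13)
After op 1: visible(a) = 13 (pending={}, committed={a=13, c=15, d=6, e=7})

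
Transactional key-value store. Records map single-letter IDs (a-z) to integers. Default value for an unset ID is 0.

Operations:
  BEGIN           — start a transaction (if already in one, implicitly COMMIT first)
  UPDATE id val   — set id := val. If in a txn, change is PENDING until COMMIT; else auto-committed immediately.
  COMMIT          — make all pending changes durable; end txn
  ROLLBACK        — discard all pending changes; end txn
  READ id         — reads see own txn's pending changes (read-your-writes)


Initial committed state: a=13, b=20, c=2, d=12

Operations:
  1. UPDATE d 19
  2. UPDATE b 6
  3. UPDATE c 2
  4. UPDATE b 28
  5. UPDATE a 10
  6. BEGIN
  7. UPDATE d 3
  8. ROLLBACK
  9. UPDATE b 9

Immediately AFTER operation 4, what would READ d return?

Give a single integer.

Initial committed: {a=13, b=20, c=2, d=12}
Op 1: UPDATE d=19 (auto-commit; committed d=19)
Op 2: UPDATE b=6 (auto-commit; committed b=6)
Op 3: UPDATE c=2 (auto-commit; committed c=2)
Op 4: UPDATE b=28 (auto-commit; committed b=28)
After op 4: visible(d) = 19 (pending={}, committed={a=13, b=28, c=2, d=19})

Answer: 19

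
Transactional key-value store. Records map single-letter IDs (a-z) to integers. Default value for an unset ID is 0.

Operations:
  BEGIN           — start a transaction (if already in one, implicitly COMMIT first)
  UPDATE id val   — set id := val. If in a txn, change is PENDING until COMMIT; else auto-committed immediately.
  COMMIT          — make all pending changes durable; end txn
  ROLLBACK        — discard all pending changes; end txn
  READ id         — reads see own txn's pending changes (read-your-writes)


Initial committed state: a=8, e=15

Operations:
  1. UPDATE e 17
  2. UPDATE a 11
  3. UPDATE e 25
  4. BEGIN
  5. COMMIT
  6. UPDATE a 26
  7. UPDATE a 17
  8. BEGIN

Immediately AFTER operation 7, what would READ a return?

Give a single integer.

Answer: 17

Derivation:
Initial committed: {a=8, e=15}
Op 1: UPDATE e=17 (auto-commit; committed e=17)
Op 2: UPDATE a=11 (auto-commit; committed a=11)
Op 3: UPDATE e=25 (auto-commit; committed e=25)
Op 4: BEGIN: in_txn=True, pending={}
Op 5: COMMIT: merged [] into committed; committed now {a=11, e=25}
Op 6: UPDATE a=26 (auto-commit; committed a=26)
Op 7: UPDATE a=17 (auto-commit; committed a=17)
After op 7: visible(a) = 17 (pending={}, committed={a=17, e=25})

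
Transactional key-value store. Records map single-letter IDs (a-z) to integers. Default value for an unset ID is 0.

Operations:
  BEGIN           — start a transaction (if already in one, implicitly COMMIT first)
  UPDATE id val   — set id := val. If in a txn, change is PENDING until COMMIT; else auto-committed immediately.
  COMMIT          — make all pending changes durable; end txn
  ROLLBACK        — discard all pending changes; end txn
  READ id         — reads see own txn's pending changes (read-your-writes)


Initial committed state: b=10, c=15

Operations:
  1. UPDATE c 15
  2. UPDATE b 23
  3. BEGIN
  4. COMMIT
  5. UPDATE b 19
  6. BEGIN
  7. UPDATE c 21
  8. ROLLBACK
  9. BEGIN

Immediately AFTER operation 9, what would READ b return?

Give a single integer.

Initial committed: {b=10, c=15}
Op 1: UPDATE c=15 (auto-commit; committed c=15)
Op 2: UPDATE b=23 (auto-commit; committed b=23)
Op 3: BEGIN: in_txn=True, pending={}
Op 4: COMMIT: merged [] into committed; committed now {b=23, c=15}
Op 5: UPDATE b=19 (auto-commit; committed b=19)
Op 6: BEGIN: in_txn=True, pending={}
Op 7: UPDATE c=21 (pending; pending now {c=21})
Op 8: ROLLBACK: discarded pending ['c']; in_txn=False
Op 9: BEGIN: in_txn=True, pending={}
After op 9: visible(b) = 19 (pending={}, committed={b=19, c=15})

Answer: 19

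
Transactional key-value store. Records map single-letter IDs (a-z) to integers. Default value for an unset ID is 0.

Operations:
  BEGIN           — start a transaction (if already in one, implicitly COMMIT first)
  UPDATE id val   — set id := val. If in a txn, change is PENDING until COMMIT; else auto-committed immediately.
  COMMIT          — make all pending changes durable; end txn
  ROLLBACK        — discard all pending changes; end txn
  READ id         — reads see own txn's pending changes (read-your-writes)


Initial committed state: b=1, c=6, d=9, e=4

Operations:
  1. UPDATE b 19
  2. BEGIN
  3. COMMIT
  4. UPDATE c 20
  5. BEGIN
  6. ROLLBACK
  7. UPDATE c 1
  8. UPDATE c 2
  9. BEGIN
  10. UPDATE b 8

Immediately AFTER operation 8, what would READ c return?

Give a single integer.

Initial committed: {b=1, c=6, d=9, e=4}
Op 1: UPDATE b=19 (auto-commit; committed b=19)
Op 2: BEGIN: in_txn=True, pending={}
Op 3: COMMIT: merged [] into committed; committed now {b=19, c=6, d=9, e=4}
Op 4: UPDATE c=20 (auto-commit; committed c=20)
Op 5: BEGIN: in_txn=True, pending={}
Op 6: ROLLBACK: discarded pending []; in_txn=False
Op 7: UPDATE c=1 (auto-commit; committed c=1)
Op 8: UPDATE c=2 (auto-commit; committed c=2)
After op 8: visible(c) = 2 (pending={}, committed={b=19, c=2, d=9, e=4})

Answer: 2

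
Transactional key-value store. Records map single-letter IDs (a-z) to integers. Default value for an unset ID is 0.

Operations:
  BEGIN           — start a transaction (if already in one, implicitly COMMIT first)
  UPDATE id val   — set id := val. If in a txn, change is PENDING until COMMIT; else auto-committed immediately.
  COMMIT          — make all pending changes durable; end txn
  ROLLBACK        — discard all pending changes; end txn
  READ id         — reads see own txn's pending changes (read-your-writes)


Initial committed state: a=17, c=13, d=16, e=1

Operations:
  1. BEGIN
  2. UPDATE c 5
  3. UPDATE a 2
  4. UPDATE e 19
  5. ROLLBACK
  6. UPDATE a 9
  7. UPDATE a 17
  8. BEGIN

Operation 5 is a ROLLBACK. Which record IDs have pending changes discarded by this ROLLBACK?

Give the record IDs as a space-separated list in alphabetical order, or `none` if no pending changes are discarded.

Initial committed: {a=17, c=13, d=16, e=1}
Op 1: BEGIN: in_txn=True, pending={}
Op 2: UPDATE c=5 (pending; pending now {c=5})
Op 3: UPDATE a=2 (pending; pending now {a=2, c=5})
Op 4: UPDATE e=19 (pending; pending now {a=2, c=5, e=19})
Op 5: ROLLBACK: discarded pending ['a', 'c', 'e']; in_txn=False
Op 6: UPDATE a=9 (auto-commit; committed a=9)
Op 7: UPDATE a=17 (auto-commit; committed a=17)
Op 8: BEGIN: in_txn=True, pending={}
ROLLBACK at op 5 discards: ['a', 'c', 'e']

Answer: a c e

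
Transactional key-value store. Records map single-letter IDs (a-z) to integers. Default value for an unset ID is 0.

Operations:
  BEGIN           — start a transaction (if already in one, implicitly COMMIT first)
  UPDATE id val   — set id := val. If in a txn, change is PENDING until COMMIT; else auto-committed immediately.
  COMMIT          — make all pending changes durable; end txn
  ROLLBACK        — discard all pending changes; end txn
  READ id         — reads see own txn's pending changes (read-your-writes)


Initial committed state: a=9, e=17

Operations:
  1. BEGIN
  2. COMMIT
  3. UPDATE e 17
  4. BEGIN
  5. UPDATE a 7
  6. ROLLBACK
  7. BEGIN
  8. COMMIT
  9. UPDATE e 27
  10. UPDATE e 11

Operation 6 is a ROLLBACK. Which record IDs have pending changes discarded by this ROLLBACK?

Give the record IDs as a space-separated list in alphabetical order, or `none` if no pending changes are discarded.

Answer: a

Derivation:
Initial committed: {a=9, e=17}
Op 1: BEGIN: in_txn=True, pending={}
Op 2: COMMIT: merged [] into committed; committed now {a=9, e=17}
Op 3: UPDATE e=17 (auto-commit; committed e=17)
Op 4: BEGIN: in_txn=True, pending={}
Op 5: UPDATE a=7 (pending; pending now {a=7})
Op 6: ROLLBACK: discarded pending ['a']; in_txn=False
Op 7: BEGIN: in_txn=True, pending={}
Op 8: COMMIT: merged [] into committed; committed now {a=9, e=17}
Op 9: UPDATE e=27 (auto-commit; committed e=27)
Op 10: UPDATE e=11 (auto-commit; committed e=11)
ROLLBACK at op 6 discards: ['a']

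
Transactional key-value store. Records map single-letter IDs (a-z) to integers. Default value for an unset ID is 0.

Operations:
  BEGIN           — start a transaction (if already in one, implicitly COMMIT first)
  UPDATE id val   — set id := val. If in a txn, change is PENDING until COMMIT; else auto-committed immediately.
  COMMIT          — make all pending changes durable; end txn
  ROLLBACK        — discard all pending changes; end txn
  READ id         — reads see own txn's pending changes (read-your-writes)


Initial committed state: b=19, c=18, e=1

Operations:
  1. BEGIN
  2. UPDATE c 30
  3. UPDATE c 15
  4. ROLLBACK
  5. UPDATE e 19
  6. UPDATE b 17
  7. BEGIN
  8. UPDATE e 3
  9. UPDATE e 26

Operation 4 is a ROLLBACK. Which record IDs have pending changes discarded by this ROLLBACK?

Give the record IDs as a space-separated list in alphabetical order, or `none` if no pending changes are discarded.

Initial committed: {b=19, c=18, e=1}
Op 1: BEGIN: in_txn=True, pending={}
Op 2: UPDATE c=30 (pending; pending now {c=30})
Op 3: UPDATE c=15 (pending; pending now {c=15})
Op 4: ROLLBACK: discarded pending ['c']; in_txn=False
Op 5: UPDATE e=19 (auto-commit; committed e=19)
Op 6: UPDATE b=17 (auto-commit; committed b=17)
Op 7: BEGIN: in_txn=True, pending={}
Op 8: UPDATE e=3 (pending; pending now {e=3})
Op 9: UPDATE e=26 (pending; pending now {e=26})
ROLLBACK at op 4 discards: ['c']

Answer: c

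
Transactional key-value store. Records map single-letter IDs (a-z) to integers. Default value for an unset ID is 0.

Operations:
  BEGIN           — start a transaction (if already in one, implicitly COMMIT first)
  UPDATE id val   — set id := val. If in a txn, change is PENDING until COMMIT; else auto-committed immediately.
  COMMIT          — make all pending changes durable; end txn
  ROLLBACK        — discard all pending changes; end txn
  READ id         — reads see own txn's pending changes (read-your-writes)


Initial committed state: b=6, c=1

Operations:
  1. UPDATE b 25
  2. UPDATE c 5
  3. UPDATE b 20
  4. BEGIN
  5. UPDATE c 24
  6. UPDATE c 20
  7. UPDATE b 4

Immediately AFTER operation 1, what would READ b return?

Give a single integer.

Initial committed: {b=6, c=1}
Op 1: UPDATE b=25 (auto-commit; committed b=25)
After op 1: visible(b) = 25 (pending={}, committed={b=25, c=1})

Answer: 25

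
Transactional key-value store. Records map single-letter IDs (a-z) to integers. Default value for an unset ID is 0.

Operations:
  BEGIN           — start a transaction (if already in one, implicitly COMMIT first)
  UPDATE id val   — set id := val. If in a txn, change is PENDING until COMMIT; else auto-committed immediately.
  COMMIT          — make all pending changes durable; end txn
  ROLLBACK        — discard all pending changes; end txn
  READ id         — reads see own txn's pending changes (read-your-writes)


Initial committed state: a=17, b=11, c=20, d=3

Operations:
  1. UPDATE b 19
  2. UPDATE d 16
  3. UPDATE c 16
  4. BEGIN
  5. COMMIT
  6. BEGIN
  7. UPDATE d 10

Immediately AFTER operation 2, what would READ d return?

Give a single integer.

Initial committed: {a=17, b=11, c=20, d=3}
Op 1: UPDATE b=19 (auto-commit; committed b=19)
Op 2: UPDATE d=16 (auto-commit; committed d=16)
After op 2: visible(d) = 16 (pending={}, committed={a=17, b=19, c=20, d=16})

Answer: 16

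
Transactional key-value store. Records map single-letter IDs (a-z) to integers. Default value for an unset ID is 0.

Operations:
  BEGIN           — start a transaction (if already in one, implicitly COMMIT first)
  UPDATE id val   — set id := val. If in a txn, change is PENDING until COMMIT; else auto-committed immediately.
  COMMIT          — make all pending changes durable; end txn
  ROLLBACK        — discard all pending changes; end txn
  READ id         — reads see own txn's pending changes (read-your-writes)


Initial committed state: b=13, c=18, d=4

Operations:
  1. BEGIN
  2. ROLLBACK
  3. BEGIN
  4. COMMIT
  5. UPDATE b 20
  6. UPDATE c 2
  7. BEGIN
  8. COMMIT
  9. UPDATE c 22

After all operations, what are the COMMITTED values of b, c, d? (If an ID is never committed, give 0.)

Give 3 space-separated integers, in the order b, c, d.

Initial committed: {b=13, c=18, d=4}
Op 1: BEGIN: in_txn=True, pending={}
Op 2: ROLLBACK: discarded pending []; in_txn=False
Op 3: BEGIN: in_txn=True, pending={}
Op 4: COMMIT: merged [] into committed; committed now {b=13, c=18, d=4}
Op 5: UPDATE b=20 (auto-commit; committed b=20)
Op 6: UPDATE c=2 (auto-commit; committed c=2)
Op 7: BEGIN: in_txn=True, pending={}
Op 8: COMMIT: merged [] into committed; committed now {b=20, c=2, d=4}
Op 9: UPDATE c=22 (auto-commit; committed c=22)
Final committed: {b=20, c=22, d=4}

Answer: 20 22 4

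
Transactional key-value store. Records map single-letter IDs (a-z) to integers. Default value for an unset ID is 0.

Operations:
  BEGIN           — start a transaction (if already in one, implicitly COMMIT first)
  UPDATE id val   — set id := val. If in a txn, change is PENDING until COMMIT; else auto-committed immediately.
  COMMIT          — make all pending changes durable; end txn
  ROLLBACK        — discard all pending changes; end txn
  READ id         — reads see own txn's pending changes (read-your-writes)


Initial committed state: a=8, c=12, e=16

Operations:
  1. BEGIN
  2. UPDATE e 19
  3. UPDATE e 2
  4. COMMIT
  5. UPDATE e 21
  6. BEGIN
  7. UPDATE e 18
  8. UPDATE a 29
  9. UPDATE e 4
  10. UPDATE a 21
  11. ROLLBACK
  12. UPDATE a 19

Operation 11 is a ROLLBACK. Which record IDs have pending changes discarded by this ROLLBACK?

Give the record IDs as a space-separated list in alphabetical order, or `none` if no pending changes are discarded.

Initial committed: {a=8, c=12, e=16}
Op 1: BEGIN: in_txn=True, pending={}
Op 2: UPDATE e=19 (pending; pending now {e=19})
Op 3: UPDATE e=2 (pending; pending now {e=2})
Op 4: COMMIT: merged ['e'] into committed; committed now {a=8, c=12, e=2}
Op 5: UPDATE e=21 (auto-commit; committed e=21)
Op 6: BEGIN: in_txn=True, pending={}
Op 7: UPDATE e=18 (pending; pending now {e=18})
Op 8: UPDATE a=29 (pending; pending now {a=29, e=18})
Op 9: UPDATE e=4 (pending; pending now {a=29, e=4})
Op 10: UPDATE a=21 (pending; pending now {a=21, e=4})
Op 11: ROLLBACK: discarded pending ['a', 'e']; in_txn=False
Op 12: UPDATE a=19 (auto-commit; committed a=19)
ROLLBACK at op 11 discards: ['a', 'e']

Answer: a e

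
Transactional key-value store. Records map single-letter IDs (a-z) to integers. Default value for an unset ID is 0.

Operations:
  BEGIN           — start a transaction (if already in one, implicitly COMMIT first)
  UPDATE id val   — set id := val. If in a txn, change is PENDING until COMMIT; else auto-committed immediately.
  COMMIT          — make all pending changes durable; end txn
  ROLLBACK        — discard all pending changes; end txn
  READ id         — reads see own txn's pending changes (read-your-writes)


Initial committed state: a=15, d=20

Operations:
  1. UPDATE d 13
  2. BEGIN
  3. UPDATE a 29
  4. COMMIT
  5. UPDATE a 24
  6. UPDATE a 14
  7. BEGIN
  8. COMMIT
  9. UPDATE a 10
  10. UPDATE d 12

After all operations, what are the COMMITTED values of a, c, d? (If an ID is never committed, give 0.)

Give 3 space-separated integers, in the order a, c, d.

Initial committed: {a=15, d=20}
Op 1: UPDATE d=13 (auto-commit; committed d=13)
Op 2: BEGIN: in_txn=True, pending={}
Op 3: UPDATE a=29 (pending; pending now {a=29})
Op 4: COMMIT: merged ['a'] into committed; committed now {a=29, d=13}
Op 5: UPDATE a=24 (auto-commit; committed a=24)
Op 6: UPDATE a=14 (auto-commit; committed a=14)
Op 7: BEGIN: in_txn=True, pending={}
Op 8: COMMIT: merged [] into committed; committed now {a=14, d=13}
Op 9: UPDATE a=10 (auto-commit; committed a=10)
Op 10: UPDATE d=12 (auto-commit; committed d=12)
Final committed: {a=10, d=12}

Answer: 10 0 12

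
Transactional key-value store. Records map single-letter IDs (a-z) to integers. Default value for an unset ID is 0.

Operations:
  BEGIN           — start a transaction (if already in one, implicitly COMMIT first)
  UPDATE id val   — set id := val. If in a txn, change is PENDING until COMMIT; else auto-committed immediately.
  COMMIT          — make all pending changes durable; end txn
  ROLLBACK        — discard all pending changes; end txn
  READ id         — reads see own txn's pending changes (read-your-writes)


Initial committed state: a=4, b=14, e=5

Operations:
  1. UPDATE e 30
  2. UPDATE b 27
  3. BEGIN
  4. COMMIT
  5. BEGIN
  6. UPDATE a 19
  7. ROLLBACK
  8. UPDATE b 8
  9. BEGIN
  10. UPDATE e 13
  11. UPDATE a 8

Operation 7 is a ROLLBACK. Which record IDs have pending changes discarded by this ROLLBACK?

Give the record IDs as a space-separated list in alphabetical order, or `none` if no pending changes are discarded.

Answer: a

Derivation:
Initial committed: {a=4, b=14, e=5}
Op 1: UPDATE e=30 (auto-commit; committed e=30)
Op 2: UPDATE b=27 (auto-commit; committed b=27)
Op 3: BEGIN: in_txn=True, pending={}
Op 4: COMMIT: merged [] into committed; committed now {a=4, b=27, e=30}
Op 5: BEGIN: in_txn=True, pending={}
Op 6: UPDATE a=19 (pending; pending now {a=19})
Op 7: ROLLBACK: discarded pending ['a']; in_txn=False
Op 8: UPDATE b=8 (auto-commit; committed b=8)
Op 9: BEGIN: in_txn=True, pending={}
Op 10: UPDATE e=13 (pending; pending now {e=13})
Op 11: UPDATE a=8 (pending; pending now {a=8, e=13})
ROLLBACK at op 7 discards: ['a']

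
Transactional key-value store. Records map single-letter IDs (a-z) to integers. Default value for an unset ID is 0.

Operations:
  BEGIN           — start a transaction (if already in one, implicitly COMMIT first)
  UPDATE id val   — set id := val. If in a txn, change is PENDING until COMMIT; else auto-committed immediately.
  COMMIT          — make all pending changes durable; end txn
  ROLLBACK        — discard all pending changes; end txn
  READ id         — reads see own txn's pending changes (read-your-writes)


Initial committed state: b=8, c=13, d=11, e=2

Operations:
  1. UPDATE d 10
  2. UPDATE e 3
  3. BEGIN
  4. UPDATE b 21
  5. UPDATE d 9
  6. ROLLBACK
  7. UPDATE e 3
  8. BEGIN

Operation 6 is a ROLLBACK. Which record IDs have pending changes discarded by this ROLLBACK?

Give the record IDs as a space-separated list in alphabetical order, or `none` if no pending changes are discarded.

Answer: b d

Derivation:
Initial committed: {b=8, c=13, d=11, e=2}
Op 1: UPDATE d=10 (auto-commit; committed d=10)
Op 2: UPDATE e=3 (auto-commit; committed e=3)
Op 3: BEGIN: in_txn=True, pending={}
Op 4: UPDATE b=21 (pending; pending now {b=21})
Op 5: UPDATE d=9 (pending; pending now {b=21, d=9})
Op 6: ROLLBACK: discarded pending ['b', 'd']; in_txn=False
Op 7: UPDATE e=3 (auto-commit; committed e=3)
Op 8: BEGIN: in_txn=True, pending={}
ROLLBACK at op 6 discards: ['b', 'd']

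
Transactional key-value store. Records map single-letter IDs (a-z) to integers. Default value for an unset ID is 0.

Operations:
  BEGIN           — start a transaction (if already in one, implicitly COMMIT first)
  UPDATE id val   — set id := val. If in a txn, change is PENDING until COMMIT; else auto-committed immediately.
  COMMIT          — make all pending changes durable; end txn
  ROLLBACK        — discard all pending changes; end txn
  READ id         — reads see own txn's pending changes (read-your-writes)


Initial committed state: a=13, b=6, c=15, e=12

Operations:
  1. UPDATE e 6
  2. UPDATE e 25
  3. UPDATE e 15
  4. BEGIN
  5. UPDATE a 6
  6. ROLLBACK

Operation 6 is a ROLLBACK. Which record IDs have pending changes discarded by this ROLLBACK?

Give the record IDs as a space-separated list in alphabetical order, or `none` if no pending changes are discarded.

Answer: a

Derivation:
Initial committed: {a=13, b=6, c=15, e=12}
Op 1: UPDATE e=6 (auto-commit; committed e=6)
Op 2: UPDATE e=25 (auto-commit; committed e=25)
Op 3: UPDATE e=15 (auto-commit; committed e=15)
Op 4: BEGIN: in_txn=True, pending={}
Op 5: UPDATE a=6 (pending; pending now {a=6})
Op 6: ROLLBACK: discarded pending ['a']; in_txn=False
ROLLBACK at op 6 discards: ['a']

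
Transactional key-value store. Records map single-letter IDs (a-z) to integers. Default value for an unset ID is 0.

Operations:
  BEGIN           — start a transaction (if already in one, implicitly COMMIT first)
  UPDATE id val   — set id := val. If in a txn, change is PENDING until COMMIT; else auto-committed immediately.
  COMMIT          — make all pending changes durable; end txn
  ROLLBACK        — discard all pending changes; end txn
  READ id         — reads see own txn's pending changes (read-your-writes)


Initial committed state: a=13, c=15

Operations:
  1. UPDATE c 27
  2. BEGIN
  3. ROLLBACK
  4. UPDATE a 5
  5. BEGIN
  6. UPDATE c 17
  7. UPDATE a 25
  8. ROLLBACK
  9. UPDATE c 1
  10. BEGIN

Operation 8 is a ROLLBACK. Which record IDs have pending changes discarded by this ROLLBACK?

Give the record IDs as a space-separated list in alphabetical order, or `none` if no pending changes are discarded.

Answer: a c

Derivation:
Initial committed: {a=13, c=15}
Op 1: UPDATE c=27 (auto-commit; committed c=27)
Op 2: BEGIN: in_txn=True, pending={}
Op 3: ROLLBACK: discarded pending []; in_txn=False
Op 4: UPDATE a=5 (auto-commit; committed a=5)
Op 5: BEGIN: in_txn=True, pending={}
Op 6: UPDATE c=17 (pending; pending now {c=17})
Op 7: UPDATE a=25 (pending; pending now {a=25, c=17})
Op 8: ROLLBACK: discarded pending ['a', 'c']; in_txn=False
Op 9: UPDATE c=1 (auto-commit; committed c=1)
Op 10: BEGIN: in_txn=True, pending={}
ROLLBACK at op 8 discards: ['a', 'c']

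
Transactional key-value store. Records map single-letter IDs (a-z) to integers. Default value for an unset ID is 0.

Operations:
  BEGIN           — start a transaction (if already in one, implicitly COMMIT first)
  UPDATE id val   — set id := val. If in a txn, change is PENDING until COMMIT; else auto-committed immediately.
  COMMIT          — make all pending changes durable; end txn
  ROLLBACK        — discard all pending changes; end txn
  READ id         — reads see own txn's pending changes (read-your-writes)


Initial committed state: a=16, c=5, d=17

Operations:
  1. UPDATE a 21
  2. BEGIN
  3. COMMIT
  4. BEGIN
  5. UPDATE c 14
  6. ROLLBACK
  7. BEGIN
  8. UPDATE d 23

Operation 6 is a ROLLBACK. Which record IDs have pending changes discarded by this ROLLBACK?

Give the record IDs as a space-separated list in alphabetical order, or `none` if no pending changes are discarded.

Initial committed: {a=16, c=5, d=17}
Op 1: UPDATE a=21 (auto-commit; committed a=21)
Op 2: BEGIN: in_txn=True, pending={}
Op 3: COMMIT: merged [] into committed; committed now {a=21, c=5, d=17}
Op 4: BEGIN: in_txn=True, pending={}
Op 5: UPDATE c=14 (pending; pending now {c=14})
Op 6: ROLLBACK: discarded pending ['c']; in_txn=False
Op 7: BEGIN: in_txn=True, pending={}
Op 8: UPDATE d=23 (pending; pending now {d=23})
ROLLBACK at op 6 discards: ['c']

Answer: c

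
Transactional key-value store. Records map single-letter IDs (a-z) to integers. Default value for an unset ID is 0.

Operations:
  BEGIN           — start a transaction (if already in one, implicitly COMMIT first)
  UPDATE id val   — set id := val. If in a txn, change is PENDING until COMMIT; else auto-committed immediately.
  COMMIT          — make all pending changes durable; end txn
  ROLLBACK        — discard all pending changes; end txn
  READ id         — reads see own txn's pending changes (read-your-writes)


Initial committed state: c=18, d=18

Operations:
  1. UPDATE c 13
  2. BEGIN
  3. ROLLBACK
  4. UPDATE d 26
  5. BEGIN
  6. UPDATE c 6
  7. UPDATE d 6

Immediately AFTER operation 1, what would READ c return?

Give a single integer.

Initial committed: {c=18, d=18}
Op 1: UPDATE c=13 (auto-commit; committed c=13)
After op 1: visible(c) = 13 (pending={}, committed={c=13, d=18})

Answer: 13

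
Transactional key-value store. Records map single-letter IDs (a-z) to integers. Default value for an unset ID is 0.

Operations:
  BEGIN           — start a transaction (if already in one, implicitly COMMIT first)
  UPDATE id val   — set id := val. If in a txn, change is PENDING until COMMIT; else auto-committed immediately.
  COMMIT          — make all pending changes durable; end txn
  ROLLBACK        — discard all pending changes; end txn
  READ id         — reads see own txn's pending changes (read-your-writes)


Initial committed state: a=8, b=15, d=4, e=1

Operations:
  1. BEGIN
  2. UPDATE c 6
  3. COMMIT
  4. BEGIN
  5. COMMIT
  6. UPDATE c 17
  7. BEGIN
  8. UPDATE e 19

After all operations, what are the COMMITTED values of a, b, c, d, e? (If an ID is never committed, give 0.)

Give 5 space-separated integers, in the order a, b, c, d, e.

Answer: 8 15 17 4 1

Derivation:
Initial committed: {a=8, b=15, d=4, e=1}
Op 1: BEGIN: in_txn=True, pending={}
Op 2: UPDATE c=6 (pending; pending now {c=6})
Op 3: COMMIT: merged ['c'] into committed; committed now {a=8, b=15, c=6, d=4, e=1}
Op 4: BEGIN: in_txn=True, pending={}
Op 5: COMMIT: merged [] into committed; committed now {a=8, b=15, c=6, d=4, e=1}
Op 6: UPDATE c=17 (auto-commit; committed c=17)
Op 7: BEGIN: in_txn=True, pending={}
Op 8: UPDATE e=19 (pending; pending now {e=19})
Final committed: {a=8, b=15, c=17, d=4, e=1}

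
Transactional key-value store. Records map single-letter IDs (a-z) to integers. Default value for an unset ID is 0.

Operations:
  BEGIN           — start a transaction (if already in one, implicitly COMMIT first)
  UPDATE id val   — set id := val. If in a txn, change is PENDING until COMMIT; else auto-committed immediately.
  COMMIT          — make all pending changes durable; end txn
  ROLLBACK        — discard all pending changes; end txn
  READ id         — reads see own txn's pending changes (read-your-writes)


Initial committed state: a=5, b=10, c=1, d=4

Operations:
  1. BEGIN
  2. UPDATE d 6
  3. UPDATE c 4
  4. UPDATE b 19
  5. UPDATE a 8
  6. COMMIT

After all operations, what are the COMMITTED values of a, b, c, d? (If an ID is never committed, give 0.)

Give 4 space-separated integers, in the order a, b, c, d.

Answer: 8 19 4 6

Derivation:
Initial committed: {a=5, b=10, c=1, d=4}
Op 1: BEGIN: in_txn=True, pending={}
Op 2: UPDATE d=6 (pending; pending now {d=6})
Op 3: UPDATE c=4 (pending; pending now {c=4, d=6})
Op 4: UPDATE b=19 (pending; pending now {b=19, c=4, d=6})
Op 5: UPDATE a=8 (pending; pending now {a=8, b=19, c=4, d=6})
Op 6: COMMIT: merged ['a', 'b', 'c', 'd'] into committed; committed now {a=8, b=19, c=4, d=6}
Final committed: {a=8, b=19, c=4, d=6}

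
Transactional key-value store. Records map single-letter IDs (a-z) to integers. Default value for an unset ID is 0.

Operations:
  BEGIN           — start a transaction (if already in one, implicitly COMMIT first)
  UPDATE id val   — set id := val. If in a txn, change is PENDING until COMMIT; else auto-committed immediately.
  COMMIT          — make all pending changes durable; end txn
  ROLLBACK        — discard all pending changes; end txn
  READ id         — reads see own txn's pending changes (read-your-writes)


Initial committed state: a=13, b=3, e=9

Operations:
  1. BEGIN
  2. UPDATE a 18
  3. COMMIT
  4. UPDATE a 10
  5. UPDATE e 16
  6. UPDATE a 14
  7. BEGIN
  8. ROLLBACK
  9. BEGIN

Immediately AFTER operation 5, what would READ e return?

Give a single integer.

Answer: 16

Derivation:
Initial committed: {a=13, b=3, e=9}
Op 1: BEGIN: in_txn=True, pending={}
Op 2: UPDATE a=18 (pending; pending now {a=18})
Op 3: COMMIT: merged ['a'] into committed; committed now {a=18, b=3, e=9}
Op 4: UPDATE a=10 (auto-commit; committed a=10)
Op 5: UPDATE e=16 (auto-commit; committed e=16)
After op 5: visible(e) = 16 (pending={}, committed={a=10, b=3, e=16})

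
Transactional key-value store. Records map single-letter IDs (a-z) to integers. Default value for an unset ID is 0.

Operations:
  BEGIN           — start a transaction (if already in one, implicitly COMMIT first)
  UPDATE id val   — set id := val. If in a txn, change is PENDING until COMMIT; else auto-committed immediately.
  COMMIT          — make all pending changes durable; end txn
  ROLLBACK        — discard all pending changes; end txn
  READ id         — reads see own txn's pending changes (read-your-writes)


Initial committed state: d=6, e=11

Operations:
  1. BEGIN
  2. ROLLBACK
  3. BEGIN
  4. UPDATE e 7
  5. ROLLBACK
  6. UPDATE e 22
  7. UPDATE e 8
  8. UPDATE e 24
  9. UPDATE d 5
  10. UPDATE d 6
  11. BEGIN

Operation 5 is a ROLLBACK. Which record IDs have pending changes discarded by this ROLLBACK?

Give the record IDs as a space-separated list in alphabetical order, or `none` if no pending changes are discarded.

Answer: e

Derivation:
Initial committed: {d=6, e=11}
Op 1: BEGIN: in_txn=True, pending={}
Op 2: ROLLBACK: discarded pending []; in_txn=False
Op 3: BEGIN: in_txn=True, pending={}
Op 4: UPDATE e=7 (pending; pending now {e=7})
Op 5: ROLLBACK: discarded pending ['e']; in_txn=False
Op 6: UPDATE e=22 (auto-commit; committed e=22)
Op 7: UPDATE e=8 (auto-commit; committed e=8)
Op 8: UPDATE e=24 (auto-commit; committed e=24)
Op 9: UPDATE d=5 (auto-commit; committed d=5)
Op 10: UPDATE d=6 (auto-commit; committed d=6)
Op 11: BEGIN: in_txn=True, pending={}
ROLLBACK at op 5 discards: ['e']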